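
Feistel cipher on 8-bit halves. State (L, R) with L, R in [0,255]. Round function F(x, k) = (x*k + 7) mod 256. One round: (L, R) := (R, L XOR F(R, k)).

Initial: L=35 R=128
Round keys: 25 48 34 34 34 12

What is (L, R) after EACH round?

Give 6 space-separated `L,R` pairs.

Round 1 (k=25): L=128 R=164
Round 2 (k=48): L=164 R=71
Round 3 (k=34): L=71 R=209
Round 4 (k=34): L=209 R=142
Round 5 (k=34): L=142 R=50
Round 6 (k=12): L=50 R=209

Answer: 128,164 164,71 71,209 209,142 142,50 50,209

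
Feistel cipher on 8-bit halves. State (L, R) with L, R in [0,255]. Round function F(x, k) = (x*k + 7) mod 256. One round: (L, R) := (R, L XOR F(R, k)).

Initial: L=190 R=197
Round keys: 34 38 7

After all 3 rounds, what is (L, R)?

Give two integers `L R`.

Answer: 132 44

Derivation:
Round 1 (k=34): L=197 R=143
Round 2 (k=38): L=143 R=132
Round 3 (k=7): L=132 R=44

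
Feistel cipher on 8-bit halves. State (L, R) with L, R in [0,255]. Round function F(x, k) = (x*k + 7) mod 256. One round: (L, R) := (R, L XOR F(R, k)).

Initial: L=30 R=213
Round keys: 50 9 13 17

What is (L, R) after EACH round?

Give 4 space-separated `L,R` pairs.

Answer: 213,191 191,107 107,201 201,11

Derivation:
Round 1 (k=50): L=213 R=191
Round 2 (k=9): L=191 R=107
Round 3 (k=13): L=107 R=201
Round 4 (k=17): L=201 R=11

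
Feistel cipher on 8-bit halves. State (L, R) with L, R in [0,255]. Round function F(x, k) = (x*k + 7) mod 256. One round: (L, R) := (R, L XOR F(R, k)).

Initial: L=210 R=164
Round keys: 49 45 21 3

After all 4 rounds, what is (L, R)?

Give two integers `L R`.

Round 1 (k=49): L=164 R=185
Round 2 (k=45): L=185 R=40
Round 3 (k=21): L=40 R=246
Round 4 (k=3): L=246 R=193

Answer: 246 193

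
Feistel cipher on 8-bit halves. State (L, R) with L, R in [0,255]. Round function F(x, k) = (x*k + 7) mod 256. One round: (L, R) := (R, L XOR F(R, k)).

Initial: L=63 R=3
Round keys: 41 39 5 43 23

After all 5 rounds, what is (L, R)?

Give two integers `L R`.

Round 1 (k=41): L=3 R=189
Round 2 (k=39): L=189 R=209
Round 3 (k=5): L=209 R=161
Round 4 (k=43): L=161 R=195
Round 5 (k=23): L=195 R=45

Answer: 195 45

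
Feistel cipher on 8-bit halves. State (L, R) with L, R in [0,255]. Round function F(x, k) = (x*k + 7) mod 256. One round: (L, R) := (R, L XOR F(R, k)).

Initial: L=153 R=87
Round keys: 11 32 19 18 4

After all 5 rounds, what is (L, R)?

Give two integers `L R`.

Answer: 75 185

Derivation:
Round 1 (k=11): L=87 R=93
Round 2 (k=32): L=93 R=240
Round 3 (k=19): L=240 R=138
Round 4 (k=18): L=138 R=75
Round 5 (k=4): L=75 R=185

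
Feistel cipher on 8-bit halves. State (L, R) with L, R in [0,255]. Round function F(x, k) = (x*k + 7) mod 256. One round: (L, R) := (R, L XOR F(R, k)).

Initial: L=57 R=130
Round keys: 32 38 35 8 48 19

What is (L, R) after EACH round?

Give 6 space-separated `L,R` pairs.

Answer: 130,126 126,57 57,172 172,94 94,11 11,134

Derivation:
Round 1 (k=32): L=130 R=126
Round 2 (k=38): L=126 R=57
Round 3 (k=35): L=57 R=172
Round 4 (k=8): L=172 R=94
Round 5 (k=48): L=94 R=11
Round 6 (k=19): L=11 R=134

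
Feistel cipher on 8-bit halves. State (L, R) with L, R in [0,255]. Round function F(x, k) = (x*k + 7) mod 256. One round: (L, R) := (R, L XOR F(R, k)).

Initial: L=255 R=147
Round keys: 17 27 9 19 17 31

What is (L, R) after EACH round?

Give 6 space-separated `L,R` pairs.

Answer: 147,53 53,13 13,73 73,127 127,63 63,215

Derivation:
Round 1 (k=17): L=147 R=53
Round 2 (k=27): L=53 R=13
Round 3 (k=9): L=13 R=73
Round 4 (k=19): L=73 R=127
Round 5 (k=17): L=127 R=63
Round 6 (k=31): L=63 R=215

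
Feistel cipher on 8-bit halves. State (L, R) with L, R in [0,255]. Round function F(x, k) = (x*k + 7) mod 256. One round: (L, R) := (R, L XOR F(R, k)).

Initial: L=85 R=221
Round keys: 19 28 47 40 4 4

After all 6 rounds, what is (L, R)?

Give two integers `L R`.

Answer: 113 122

Derivation:
Round 1 (k=19): L=221 R=59
Round 2 (k=28): L=59 R=166
Round 3 (k=47): L=166 R=186
Round 4 (k=40): L=186 R=177
Round 5 (k=4): L=177 R=113
Round 6 (k=4): L=113 R=122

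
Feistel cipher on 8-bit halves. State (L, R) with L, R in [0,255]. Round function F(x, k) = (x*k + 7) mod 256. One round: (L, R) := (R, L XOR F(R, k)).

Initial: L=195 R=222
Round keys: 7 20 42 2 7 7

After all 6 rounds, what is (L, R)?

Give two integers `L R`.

Round 1 (k=7): L=222 R=218
Round 2 (k=20): L=218 R=209
Round 3 (k=42): L=209 R=139
Round 4 (k=2): L=139 R=204
Round 5 (k=7): L=204 R=16
Round 6 (k=7): L=16 R=187

Answer: 16 187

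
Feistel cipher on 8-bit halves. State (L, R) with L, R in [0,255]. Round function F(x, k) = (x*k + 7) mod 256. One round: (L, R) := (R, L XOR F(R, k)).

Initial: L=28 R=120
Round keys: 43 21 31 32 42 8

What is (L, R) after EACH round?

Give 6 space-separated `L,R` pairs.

Round 1 (k=43): L=120 R=51
Round 2 (k=21): L=51 R=78
Round 3 (k=31): L=78 R=74
Round 4 (k=32): L=74 R=9
Round 5 (k=42): L=9 R=203
Round 6 (k=8): L=203 R=86

Answer: 120,51 51,78 78,74 74,9 9,203 203,86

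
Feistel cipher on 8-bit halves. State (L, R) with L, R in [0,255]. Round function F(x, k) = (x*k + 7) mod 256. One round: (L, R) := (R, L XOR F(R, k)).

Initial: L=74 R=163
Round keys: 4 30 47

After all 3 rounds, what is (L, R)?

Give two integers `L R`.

Answer: 214 136

Derivation:
Round 1 (k=4): L=163 R=217
Round 2 (k=30): L=217 R=214
Round 3 (k=47): L=214 R=136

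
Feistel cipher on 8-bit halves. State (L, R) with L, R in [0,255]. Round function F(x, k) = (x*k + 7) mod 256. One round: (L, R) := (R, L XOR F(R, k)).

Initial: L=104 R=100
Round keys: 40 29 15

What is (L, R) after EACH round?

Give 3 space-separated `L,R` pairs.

Round 1 (k=40): L=100 R=207
Round 2 (k=29): L=207 R=30
Round 3 (k=15): L=30 R=6

Answer: 100,207 207,30 30,6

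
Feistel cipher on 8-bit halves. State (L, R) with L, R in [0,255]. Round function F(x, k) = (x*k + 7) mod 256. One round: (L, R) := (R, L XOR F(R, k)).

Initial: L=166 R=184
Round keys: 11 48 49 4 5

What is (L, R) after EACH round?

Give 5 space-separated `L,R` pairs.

Answer: 184,73 73,15 15,175 175,204 204,172

Derivation:
Round 1 (k=11): L=184 R=73
Round 2 (k=48): L=73 R=15
Round 3 (k=49): L=15 R=175
Round 4 (k=4): L=175 R=204
Round 5 (k=5): L=204 R=172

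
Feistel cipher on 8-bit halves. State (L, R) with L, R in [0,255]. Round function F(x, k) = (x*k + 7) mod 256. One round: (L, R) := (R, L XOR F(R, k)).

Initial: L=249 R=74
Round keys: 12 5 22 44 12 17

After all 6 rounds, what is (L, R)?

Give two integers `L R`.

Round 1 (k=12): L=74 R=134
Round 2 (k=5): L=134 R=239
Round 3 (k=22): L=239 R=23
Round 4 (k=44): L=23 R=20
Round 5 (k=12): L=20 R=224
Round 6 (k=17): L=224 R=243

Answer: 224 243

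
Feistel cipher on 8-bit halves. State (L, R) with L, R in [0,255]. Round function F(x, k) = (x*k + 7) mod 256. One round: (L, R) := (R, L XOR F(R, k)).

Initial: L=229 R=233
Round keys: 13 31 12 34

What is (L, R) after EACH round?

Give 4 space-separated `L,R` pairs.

Round 1 (k=13): L=233 R=57
Round 2 (k=31): L=57 R=7
Round 3 (k=12): L=7 R=98
Round 4 (k=34): L=98 R=12

Answer: 233,57 57,7 7,98 98,12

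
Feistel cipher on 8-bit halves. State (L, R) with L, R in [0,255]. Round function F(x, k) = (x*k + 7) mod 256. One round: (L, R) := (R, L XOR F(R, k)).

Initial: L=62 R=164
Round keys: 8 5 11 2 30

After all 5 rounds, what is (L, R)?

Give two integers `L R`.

Answer: 35 95

Derivation:
Round 1 (k=8): L=164 R=25
Round 2 (k=5): L=25 R=32
Round 3 (k=11): L=32 R=126
Round 4 (k=2): L=126 R=35
Round 5 (k=30): L=35 R=95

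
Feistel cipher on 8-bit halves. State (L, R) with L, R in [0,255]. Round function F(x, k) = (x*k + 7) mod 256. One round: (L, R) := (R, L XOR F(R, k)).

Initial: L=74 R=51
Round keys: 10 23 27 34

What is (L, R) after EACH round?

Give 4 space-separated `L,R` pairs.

Round 1 (k=10): L=51 R=79
Round 2 (k=23): L=79 R=19
Round 3 (k=27): L=19 R=71
Round 4 (k=34): L=71 R=102

Answer: 51,79 79,19 19,71 71,102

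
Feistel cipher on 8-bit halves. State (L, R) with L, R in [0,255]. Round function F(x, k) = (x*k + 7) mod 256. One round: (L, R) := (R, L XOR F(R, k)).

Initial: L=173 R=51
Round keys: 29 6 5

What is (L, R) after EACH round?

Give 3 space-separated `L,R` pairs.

Answer: 51,99 99,106 106,122

Derivation:
Round 1 (k=29): L=51 R=99
Round 2 (k=6): L=99 R=106
Round 3 (k=5): L=106 R=122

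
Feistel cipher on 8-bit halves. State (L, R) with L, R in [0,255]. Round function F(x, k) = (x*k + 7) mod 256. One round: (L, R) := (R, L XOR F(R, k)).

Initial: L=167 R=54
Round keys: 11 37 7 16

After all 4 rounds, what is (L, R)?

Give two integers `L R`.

Answer: 42 44

Derivation:
Round 1 (k=11): L=54 R=254
Round 2 (k=37): L=254 R=139
Round 3 (k=7): L=139 R=42
Round 4 (k=16): L=42 R=44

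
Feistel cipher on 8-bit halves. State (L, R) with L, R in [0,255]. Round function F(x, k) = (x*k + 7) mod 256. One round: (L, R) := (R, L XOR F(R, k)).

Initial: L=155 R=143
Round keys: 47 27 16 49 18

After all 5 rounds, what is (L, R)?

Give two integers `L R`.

Round 1 (k=47): L=143 R=211
Round 2 (k=27): L=211 R=199
Round 3 (k=16): L=199 R=164
Round 4 (k=49): L=164 R=172
Round 5 (k=18): L=172 R=187

Answer: 172 187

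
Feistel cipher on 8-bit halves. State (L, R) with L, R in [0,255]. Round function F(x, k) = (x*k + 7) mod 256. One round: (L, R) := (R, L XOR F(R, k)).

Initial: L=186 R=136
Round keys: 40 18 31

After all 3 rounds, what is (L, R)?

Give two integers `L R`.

Answer: 89 51

Derivation:
Round 1 (k=40): L=136 R=253
Round 2 (k=18): L=253 R=89
Round 3 (k=31): L=89 R=51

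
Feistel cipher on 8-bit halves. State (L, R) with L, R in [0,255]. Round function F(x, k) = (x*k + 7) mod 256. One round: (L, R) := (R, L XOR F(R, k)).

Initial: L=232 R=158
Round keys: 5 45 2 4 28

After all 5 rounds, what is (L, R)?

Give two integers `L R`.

Answer: 25 37

Derivation:
Round 1 (k=5): L=158 R=245
Round 2 (k=45): L=245 R=134
Round 3 (k=2): L=134 R=230
Round 4 (k=4): L=230 R=25
Round 5 (k=28): L=25 R=37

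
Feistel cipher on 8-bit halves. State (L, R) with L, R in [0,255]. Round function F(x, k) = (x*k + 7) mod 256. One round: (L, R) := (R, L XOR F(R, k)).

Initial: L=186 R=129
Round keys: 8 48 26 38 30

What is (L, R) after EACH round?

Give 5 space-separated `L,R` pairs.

Round 1 (k=8): L=129 R=181
Round 2 (k=48): L=181 R=118
Round 3 (k=26): L=118 R=182
Round 4 (k=38): L=182 R=125
Round 5 (k=30): L=125 R=27

Answer: 129,181 181,118 118,182 182,125 125,27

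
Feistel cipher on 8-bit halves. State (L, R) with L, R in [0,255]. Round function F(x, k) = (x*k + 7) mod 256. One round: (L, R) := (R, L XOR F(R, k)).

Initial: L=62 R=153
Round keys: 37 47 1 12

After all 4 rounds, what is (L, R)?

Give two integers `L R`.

Answer: 65 71

Derivation:
Round 1 (k=37): L=153 R=26
Round 2 (k=47): L=26 R=84
Round 3 (k=1): L=84 R=65
Round 4 (k=12): L=65 R=71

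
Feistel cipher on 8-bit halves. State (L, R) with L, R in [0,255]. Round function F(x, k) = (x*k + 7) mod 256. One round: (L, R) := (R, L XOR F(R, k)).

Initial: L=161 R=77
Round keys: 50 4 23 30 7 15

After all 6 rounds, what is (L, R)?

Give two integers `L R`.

Answer: 5 53

Derivation:
Round 1 (k=50): L=77 R=176
Round 2 (k=4): L=176 R=138
Round 3 (k=23): L=138 R=221
Round 4 (k=30): L=221 R=103
Round 5 (k=7): L=103 R=5
Round 6 (k=15): L=5 R=53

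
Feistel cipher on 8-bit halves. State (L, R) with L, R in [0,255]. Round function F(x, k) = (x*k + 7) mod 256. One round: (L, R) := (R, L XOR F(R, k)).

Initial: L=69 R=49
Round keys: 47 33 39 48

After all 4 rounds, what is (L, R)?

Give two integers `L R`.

Answer: 231 204

Derivation:
Round 1 (k=47): L=49 R=67
Round 2 (k=33): L=67 R=155
Round 3 (k=39): L=155 R=231
Round 4 (k=48): L=231 R=204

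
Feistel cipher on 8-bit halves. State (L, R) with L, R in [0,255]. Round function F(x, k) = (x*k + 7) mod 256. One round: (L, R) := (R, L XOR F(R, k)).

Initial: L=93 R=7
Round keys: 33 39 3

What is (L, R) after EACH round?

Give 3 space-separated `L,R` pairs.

Round 1 (k=33): L=7 R=179
Round 2 (k=39): L=179 R=75
Round 3 (k=3): L=75 R=91

Answer: 7,179 179,75 75,91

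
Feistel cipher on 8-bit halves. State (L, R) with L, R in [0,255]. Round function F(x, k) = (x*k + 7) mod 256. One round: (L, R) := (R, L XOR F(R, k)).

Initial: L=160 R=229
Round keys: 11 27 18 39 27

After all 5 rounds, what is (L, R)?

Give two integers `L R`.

Answer: 106 228

Derivation:
Round 1 (k=11): L=229 R=126
Round 2 (k=27): L=126 R=180
Round 3 (k=18): L=180 R=209
Round 4 (k=39): L=209 R=106
Round 5 (k=27): L=106 R=228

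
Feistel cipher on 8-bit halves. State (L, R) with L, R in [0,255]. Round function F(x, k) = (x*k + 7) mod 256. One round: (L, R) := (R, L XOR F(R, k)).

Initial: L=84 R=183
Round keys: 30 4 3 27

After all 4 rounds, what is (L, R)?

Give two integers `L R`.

Answer: 6 165

Derivation:
Round 1 (k=30): L=183 R=45
Round 2 (k=4): L=45 R=12
Round 3 (k=3): L=12 R=6
Round 4 (k=27): L=6 R=165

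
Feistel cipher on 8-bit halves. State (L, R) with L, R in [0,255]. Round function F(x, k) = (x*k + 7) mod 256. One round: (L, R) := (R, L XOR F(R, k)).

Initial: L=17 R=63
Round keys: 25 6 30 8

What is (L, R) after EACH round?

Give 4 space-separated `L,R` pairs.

Round 1 (k=25): L=63 R=63
Round 2 (k=6): L=63 R=190
Round 3 (k=30): L=190 R=116
Round 4 (k=8): L=116 R=25

Answer: 63,63 63,190 190,116 116,25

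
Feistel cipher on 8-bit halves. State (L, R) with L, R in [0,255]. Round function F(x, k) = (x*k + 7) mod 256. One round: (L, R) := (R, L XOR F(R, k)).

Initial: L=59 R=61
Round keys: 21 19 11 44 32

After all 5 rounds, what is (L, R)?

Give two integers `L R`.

Round 1 (k=21): L=61 R=51
Round 2 (k=19): L=51 R=237
Round 3 (k=11): L=237 R=5
Round 4 (k=44): L=5 R=14
Round 5 (k=32): L=14 R=194

Answer: 14 194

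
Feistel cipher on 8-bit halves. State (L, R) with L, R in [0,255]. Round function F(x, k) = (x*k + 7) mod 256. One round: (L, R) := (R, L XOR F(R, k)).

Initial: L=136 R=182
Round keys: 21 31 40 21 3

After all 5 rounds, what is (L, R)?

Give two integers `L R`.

Round 1 (k=21): L=182 R=125
Round 2 (k=31): L=125 R=156
Round 3 (k=40): L=156 R=26
Round 4 (k=21): L=26 R=181
Round 5 (k=3): L=181 R=60

Answer: 181 60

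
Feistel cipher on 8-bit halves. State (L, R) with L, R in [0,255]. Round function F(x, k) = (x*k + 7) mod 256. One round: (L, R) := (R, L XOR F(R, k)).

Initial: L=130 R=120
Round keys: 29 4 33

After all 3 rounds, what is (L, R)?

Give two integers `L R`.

Answer: 3 119

Derivation:
Round 1 (k=29): L=120 R=29
Round 2 (k=4): L=29 R=3
Round 3 (k=33): L=3 R=119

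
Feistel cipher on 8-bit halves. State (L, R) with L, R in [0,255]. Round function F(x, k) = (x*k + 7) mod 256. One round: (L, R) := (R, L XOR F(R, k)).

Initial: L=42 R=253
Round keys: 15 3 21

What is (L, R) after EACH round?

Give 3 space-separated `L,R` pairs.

Answer: 253,240 240,42 42,137

Derivation:
Round 1 (k=15): L=253 R=240
Round 2 (k=3): L=240 R=42
Round 3 (k=21): L=42 R=137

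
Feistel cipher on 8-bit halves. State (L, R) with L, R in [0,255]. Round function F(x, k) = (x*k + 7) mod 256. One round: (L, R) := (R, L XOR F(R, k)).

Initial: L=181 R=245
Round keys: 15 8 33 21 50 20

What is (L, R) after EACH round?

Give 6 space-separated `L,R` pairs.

Answer: 245,215 215,74 74,70 70,143 143,179 179,140

Derivation:
Round 1 (k=15): L=245 R=215
Round 2 (k=8): L=215 R=74
Round 3 (k=33): L=74 R=70
Round 4 (k=21): L=70 R=143
Round 5 (k=50): L=143 R=179
Round 6 (k=20): L=179 R=140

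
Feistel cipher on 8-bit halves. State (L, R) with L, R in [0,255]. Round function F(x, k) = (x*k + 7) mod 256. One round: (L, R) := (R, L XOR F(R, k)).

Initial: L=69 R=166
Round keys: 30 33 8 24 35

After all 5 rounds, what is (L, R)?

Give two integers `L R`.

Round 1 (k=30): L=166 R=62
Round 2 (k=33): L=62 R=163
Round 3 (k=8): L=163 R=33
Round 4 (k=24): L=33 R=188
Round 5 (k=35): L=188 R=154

Answer: 188 154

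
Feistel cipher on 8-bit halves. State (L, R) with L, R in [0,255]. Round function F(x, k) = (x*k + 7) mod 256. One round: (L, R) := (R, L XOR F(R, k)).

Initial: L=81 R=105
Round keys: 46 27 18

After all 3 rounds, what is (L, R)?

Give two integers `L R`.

Round 1 (k=46): L=105 R=180
Round 2 (k=27): L=180 R=106
Round 3 (k=18): L=106 R=207

Answer: 106 207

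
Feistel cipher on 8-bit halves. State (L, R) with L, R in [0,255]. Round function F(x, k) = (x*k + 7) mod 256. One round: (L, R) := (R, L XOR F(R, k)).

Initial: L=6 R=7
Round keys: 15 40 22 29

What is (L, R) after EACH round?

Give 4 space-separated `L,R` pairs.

Answer: 7,118 118,112 112,209 209,196

Derivation:
Round 1 (k=15): L=7 R=118
Round 2 (k=40): L=118 R=112
Round 3 (k=22): L=112 R=209
Round 4 (k=29): L=209 R=196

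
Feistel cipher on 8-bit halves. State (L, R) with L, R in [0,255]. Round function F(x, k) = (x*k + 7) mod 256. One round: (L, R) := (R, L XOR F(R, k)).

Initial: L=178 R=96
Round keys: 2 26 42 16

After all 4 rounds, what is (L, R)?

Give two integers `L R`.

Answer: 244 206

Derivation:
Round 1 (k=2): L=96 R=117
Round 2 (k=26): L=117 R=137
Round 3 (k=42): L=137 R=244
Round 4 (k=16): L=244 R=206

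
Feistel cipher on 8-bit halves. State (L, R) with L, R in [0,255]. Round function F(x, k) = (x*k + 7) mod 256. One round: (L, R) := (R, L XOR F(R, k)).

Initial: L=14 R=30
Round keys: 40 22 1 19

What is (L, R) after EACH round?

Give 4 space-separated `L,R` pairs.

Answer: 30,185 185,243 243,67 67,243

Derivation:
Round 1 (k=40): L=30 R=185
Round 2 (k=22): L=185 R=243
Round 3 (k=1): L=243 R=67
Round 4 (k=19): L=67 R=243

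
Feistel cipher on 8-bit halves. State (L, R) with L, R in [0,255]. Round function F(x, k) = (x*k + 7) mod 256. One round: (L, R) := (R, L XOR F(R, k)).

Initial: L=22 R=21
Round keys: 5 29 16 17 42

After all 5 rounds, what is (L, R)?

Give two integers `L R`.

Answer: 248 214

Derivation:
Round 1 (k=5): L=21 R=102
Round 2 (k=29): L=102 R=128
Round 3 (k=16): L=128 R=97
Round 4 (k=17): L=97 R=248
Round 5 (k=42): L=248 R=214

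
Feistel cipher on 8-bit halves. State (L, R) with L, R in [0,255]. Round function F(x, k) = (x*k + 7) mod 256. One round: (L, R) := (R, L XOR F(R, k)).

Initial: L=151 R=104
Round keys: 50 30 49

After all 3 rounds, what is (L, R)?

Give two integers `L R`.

Round 1 (k=50): L=104 R=192
Round 2 (k=30): L=192 R=239
Round 3 (k=49): L=239 R=6

Answer: 239 6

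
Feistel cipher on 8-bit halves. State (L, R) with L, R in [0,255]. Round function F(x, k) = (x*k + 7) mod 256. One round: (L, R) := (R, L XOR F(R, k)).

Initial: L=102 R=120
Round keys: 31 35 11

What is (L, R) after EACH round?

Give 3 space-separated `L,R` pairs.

Round 1 (k=31): L=120 R=233
Round 2 (k=35): L=233 R=154
Round 3 (k=11): L=154 R=76

Answer: 120,233 233,154 154,76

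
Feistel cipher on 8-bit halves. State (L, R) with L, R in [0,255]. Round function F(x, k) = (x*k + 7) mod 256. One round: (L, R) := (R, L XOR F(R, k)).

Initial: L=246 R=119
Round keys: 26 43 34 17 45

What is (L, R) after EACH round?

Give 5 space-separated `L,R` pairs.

Round 1 (k=26): L=119 R=235
Round 2 (k=43): L=235 R=247
Round 3 (k=34): L=247 R=62
Round 4 (k=17): L=62 R=210
Round 5 (k=45): L=210 R=207

Answer: 119,235 235,247 247,62 62,210 210,207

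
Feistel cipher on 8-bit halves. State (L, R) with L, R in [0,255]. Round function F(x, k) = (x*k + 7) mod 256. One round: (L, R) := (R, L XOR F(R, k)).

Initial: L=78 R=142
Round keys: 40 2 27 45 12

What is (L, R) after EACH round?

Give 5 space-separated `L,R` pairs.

Answer: 142,121 121,119 119,237 237,199 199,182

Derivation:
Round 1 (k=40): L=142 R=121
Round 2 (k=2): L=121 R=119
Round 3 (k=27): L=119 R=237
Round 4 (k=45): L=237 R=199
Round 5 (k=12): L=199 R=182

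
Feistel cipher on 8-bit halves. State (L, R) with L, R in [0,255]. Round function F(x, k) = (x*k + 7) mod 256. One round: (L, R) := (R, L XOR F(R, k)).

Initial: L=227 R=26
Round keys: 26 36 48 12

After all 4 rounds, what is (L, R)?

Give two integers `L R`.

Answer: 63 198

Derivation:
Round 1 (k=26): L=26 R=72
Round 2 (k=36): L=72 R=61
Round 3 (k=48): L=61 R=63
Round 4 (k=12): L=63 R=198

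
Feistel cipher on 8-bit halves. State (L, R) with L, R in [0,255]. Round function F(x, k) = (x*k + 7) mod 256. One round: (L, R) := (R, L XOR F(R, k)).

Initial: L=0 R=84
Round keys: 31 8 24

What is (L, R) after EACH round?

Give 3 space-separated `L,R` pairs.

Round 1 (k=31): L=84 R=51
Round 2 (k=8): L=51 R=203
Round 3 (k=24): L=203 R=60

Answer: 84,51 51,203 203,60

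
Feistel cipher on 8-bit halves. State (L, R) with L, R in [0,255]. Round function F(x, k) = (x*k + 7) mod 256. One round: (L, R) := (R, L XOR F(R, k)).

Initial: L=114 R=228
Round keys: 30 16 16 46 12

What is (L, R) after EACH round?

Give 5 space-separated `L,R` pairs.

Answer: 228,205 205,51 51,250 250,192 192,253

Derivation:
Round 1 (k=30): L=228 R=205
Round 2 (k=16): L=205 R=51
Round 3 (k=16): L=51 R=250
Round 4 (k=46): L=250 R=192
Round 5 (k=12): L=192 R=253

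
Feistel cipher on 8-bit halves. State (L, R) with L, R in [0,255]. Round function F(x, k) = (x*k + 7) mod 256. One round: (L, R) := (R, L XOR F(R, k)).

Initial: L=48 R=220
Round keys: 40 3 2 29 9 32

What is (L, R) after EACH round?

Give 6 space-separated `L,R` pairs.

Answer: 220,87 87,208 208,240 240,231 231,214 214,32

Derivation:
Round 1 (k=40): L=220 R=87
Round 2 (k=3): L=87 R=208
Round 3 (k=2): L=208 R=240
Round 4 (k=29): L=240 R=231
Round 5 (k=9): L=231 R=214
Round 6 (k=32): L=214 R=32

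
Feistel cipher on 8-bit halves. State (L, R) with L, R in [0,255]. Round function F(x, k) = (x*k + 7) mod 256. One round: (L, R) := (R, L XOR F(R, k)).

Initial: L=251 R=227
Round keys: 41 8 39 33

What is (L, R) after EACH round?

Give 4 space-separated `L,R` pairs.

Answer: 227,153 153,44 44,34 34,69

Derivation:
Round 1 (k=41): L=227 R=153
Round 2 (k=8): L=153 R=44
Round 3 (k=39): L=44 R=34
Round 4 (k=33): L=34 R=69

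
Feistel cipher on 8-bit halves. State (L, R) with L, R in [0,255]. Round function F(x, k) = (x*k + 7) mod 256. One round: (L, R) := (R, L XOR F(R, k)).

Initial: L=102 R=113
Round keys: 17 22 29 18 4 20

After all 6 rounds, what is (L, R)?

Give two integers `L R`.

Round 1 (k=17): L=113 R=238
Round 2 (k=22): L=238 R=10
Round 3 (k=29): L=10 R=199
Round 4 (k=18): L=199 R=15
Round 5 (k=4): L=15 R=132
Round 6 (k=20): L=132 R=88

Answer: 132 88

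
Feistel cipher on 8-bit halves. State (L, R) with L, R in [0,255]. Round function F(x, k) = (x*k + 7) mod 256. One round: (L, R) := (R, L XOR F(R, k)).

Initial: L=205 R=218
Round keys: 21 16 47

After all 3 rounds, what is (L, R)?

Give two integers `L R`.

Answer: 157 254

Derivation:
Round 1 (k=21): L=218 R=36
Round 2 (k=16): L=36 R=157
Round 3 (k=47): L=157 R=254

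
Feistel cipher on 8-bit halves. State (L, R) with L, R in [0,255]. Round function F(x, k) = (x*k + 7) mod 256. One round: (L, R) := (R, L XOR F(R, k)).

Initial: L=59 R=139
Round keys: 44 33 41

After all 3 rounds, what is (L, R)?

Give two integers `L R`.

Round 1 (k=44): L=139 R=208
Round 2 (k=33): L=208 R=92
Round 3 (k=41): L=92 R=19

Answer: 92 19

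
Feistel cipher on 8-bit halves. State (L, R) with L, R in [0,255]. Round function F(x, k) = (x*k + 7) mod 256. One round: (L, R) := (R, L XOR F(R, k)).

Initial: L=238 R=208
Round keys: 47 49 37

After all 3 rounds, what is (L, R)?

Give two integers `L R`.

Round 1 (k=47): L=208 R=217
Round 2 (k=49): L=217 R=64
Round 3 (k=37): L=64 R=158

Answer: 64 158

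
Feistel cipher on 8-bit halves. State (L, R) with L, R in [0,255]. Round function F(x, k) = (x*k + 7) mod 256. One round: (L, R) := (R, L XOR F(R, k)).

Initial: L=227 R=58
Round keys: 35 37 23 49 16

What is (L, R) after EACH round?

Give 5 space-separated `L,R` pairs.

Answer: 58,22 22,15 15,118 118,146 146,81

Derivation:
Round 1 (k=35): L=58 R=22
Round 2 (k=37): L=22 R=15
Round 3 (k=23): L=15 R=118
Round 4 (k=49): L=118 R=146
Round 5 (k=16): L=146 R=81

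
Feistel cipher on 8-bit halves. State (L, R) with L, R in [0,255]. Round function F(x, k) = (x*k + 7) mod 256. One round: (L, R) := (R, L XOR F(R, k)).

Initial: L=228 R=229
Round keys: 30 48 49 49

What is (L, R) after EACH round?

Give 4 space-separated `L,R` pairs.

Round 1 (k=30): L=229 R=57
Round 2 (k=48): L=57 R=82
Round 3 (k=49): L=82 R=128
Round 4 (k=49): L=128 R=213

Answer: 229,57 57,82 82,128 128,213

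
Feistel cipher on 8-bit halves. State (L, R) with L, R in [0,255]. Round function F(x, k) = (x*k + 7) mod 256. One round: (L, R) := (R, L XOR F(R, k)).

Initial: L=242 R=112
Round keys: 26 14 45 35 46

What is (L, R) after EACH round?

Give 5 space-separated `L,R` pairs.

Round 1 (k=26): L=112 R=149
Round 2 (k=14): L=149 R=93
Round 3 (k=45): L=93 R=245
Round 4 (k=35): L=245 R=219
Round 5 (k=46): L=219 R=148

Answer: 112,149 149,93 93,245 245,219 219,148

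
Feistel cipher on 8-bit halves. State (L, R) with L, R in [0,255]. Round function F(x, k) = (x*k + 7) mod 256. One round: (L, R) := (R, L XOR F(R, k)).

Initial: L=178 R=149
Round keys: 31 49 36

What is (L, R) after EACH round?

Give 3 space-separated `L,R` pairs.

Answer: 149,160 160,50 50,175

Derivation:
Round 1 (k=31): L=149 R=160
Round 2 (k=49): L=160 R=50
Round 3 (k=36): L=50 R=175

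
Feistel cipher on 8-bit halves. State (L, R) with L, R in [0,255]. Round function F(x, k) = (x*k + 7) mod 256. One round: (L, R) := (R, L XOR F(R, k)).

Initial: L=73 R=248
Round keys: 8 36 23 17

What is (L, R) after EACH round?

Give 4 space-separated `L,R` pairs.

Answer: 248,142 142,7 7,38 38,138

Derivation:
Round 1 (k=8): L=248 R=142
Round 2 (k=36): L=142 R=7
Round 3 (k=23): L=7 R=38
Round 4 (k=17): L=38 R=138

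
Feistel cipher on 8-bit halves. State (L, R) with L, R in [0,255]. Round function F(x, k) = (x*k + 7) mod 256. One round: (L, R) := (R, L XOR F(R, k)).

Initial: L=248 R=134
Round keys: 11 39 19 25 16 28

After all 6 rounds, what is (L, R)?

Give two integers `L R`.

Answer: 137 206

Derivation:
Round 1 (k=11): L=134 R=49
Round 2 (k=39): L=49 R=248
Round 3 (k=19): L=248 R=94
Round 4 (k=25): L=94 R=205
Round 5 (k=16): L=205 R=137
Round 6 (k=28): L=137 R=206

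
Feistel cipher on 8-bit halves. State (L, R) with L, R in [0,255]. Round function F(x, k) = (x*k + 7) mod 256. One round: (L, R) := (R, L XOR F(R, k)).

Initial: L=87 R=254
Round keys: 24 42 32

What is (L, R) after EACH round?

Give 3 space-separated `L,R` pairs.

Round 1 (k=24): L=254 R=128
Round 2 (k=42): L=128 R=249
Round 3 (k=32): L=249 R=167

Answer: 254,128 128,249 249,167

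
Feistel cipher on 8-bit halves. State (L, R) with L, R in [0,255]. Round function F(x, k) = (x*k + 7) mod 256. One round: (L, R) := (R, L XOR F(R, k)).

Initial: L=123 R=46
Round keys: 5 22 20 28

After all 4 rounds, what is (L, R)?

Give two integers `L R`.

Round 1 (k=5): L=46 R=150
Round 2 (k=22): L=150 R=197
Round 3 (k=20): L=197 R=253
Round 4 (k=28): L=253 R=118

Answer: 253 118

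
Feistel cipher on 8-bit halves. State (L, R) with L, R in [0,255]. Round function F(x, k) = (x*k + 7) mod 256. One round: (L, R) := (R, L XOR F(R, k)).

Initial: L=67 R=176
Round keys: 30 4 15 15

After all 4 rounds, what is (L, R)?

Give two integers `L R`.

Round 1 (k=30): L=176 R=228
Round 2 (k=4): L=228 R=39
Round 3 (k=15): L=39 R=180
Round 4 (k=15): L=180 R=180

Answer: 180 180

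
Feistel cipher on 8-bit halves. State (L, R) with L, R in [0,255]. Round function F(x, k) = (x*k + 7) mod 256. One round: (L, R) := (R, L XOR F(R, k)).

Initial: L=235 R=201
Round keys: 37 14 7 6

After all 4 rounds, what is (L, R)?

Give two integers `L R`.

Round 1 (k=37): L=201 R=255
Round 2 (k=14): L=255 R=48
Round 3 (k=7): L=48 R=168
Round 4 (k=6): L=168 R=199

Answer: 168 199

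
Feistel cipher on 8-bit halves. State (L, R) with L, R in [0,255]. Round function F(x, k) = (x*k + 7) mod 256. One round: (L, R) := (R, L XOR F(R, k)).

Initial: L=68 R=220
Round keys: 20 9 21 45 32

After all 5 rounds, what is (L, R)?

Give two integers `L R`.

Answer: 3 249

Derivation:
Round 1 (k=20): L=220 R=115
Round 2 (k=9): L=115 R=206
Round 3 (k=21): L=206 R=158
Round 4 (k=45): L=158 R=3
Round 5 (k=32): L=3 R=249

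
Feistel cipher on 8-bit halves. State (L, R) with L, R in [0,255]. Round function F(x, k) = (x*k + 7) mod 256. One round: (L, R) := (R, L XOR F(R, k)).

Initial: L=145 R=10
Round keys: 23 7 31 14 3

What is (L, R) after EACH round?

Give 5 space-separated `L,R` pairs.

Answer: 10,124 124,97 97,186 186,82 82,71

Derivation:
Round 1 (k=23): L=10 R=124
Round 2 (k=7): L=124 R=97
Round 3 (k=31): L=97 R=186
Round 4 (k=14): L=186 R=82
Round 5 (k=3): L=82 R=71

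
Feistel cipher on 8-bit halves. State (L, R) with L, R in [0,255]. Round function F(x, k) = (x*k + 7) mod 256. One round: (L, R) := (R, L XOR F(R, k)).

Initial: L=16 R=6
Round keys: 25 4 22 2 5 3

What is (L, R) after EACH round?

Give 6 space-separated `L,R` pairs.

Round 1 (k=25): L=6 R=141
Round 2 (k=4): L=141 R=61
Round 3 (k=22): L=61 R=200
Round 4 (k=2): L=200 R=170
Round 5 (k=5): L=170 R=145
Round 6 (k=3): L=145 R=16

Answer: 6,141 141,61 61,200 200,170 170,145 145,16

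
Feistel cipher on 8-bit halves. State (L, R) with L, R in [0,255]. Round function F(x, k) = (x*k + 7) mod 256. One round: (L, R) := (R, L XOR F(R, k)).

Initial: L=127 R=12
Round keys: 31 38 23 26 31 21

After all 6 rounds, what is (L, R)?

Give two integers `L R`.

Answer: 91 90

Derivation:
Round 1 (k=31): L=12 R=4
Round 2 (k=38): L=4 R=147
Round 3 (k=23): L=147 R=56
Round 4 (k=26): L=56 R=36
Round 5 (k=31): L=36 R=91
Round 6 (k=21): L=91 R=90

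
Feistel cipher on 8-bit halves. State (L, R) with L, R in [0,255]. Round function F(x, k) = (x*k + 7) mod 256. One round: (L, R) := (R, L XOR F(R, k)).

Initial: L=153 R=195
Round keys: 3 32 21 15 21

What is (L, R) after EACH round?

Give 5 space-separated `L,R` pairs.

Answer: 195,201 201,228 228,114 114,81 81,222

Derivation:
Round 1 (k=3): L=195 R=201
Round 2 (k=32): L=201 R=228
Round 3 (k=21): L=228 R=114
Round 4 (k=15): L=114 R=81
Round 5 (k=21): L=81 R=222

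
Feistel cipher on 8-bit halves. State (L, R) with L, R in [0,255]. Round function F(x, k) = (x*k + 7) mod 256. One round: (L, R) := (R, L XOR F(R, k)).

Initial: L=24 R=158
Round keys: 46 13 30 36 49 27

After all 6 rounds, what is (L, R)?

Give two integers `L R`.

Answer: 154 82

Derivation:
Round 1 (k=46): L=158 R=115
Round 2 (k=13): L=115 R=64
Round 3 (k=30): L=64 R=244
Round 4 (k=36): L=244 R=23
Round 5 (k=49): L=23 R=154
Round 6 (k=27): L=154 R=82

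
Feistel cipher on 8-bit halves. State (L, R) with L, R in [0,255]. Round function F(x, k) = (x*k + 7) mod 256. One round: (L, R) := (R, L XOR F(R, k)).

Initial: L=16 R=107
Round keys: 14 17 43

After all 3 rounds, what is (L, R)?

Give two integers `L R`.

Answer: 99 89

Derivation:
Round 1 (k=14): L=107 R=241
Round 2 (k=17): L=241 R=99
Round 3 (k=43): L=99 R=89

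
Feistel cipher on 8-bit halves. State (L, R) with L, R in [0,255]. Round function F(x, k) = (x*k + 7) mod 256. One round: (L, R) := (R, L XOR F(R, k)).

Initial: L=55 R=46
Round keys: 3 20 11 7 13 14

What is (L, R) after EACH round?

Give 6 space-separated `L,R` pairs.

Answer: 46,166 166,209 209,164 164,82 82,149 149,127

Derivation:
Round 1 (k=3): L=46 R=166
Round 2 (k=20): L=166 R=209
Round 3 (k=11): L=209 R=164
Round 4 (k=7): L=164 R=82
Round 5 (k=13): L=82 R=149
Round 6 (k=14): L=149 R=127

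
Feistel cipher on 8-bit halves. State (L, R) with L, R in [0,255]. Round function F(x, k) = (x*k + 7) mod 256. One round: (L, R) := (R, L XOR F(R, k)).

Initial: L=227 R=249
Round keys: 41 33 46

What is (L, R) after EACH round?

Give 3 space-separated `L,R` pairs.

Answer: 249,11 11,139 139,10

Derivation:
Round 1 (k=41): L=249 R=11
Round 2 (k=33): L=11 R=139
Round 3 (k=46): L=139 R=10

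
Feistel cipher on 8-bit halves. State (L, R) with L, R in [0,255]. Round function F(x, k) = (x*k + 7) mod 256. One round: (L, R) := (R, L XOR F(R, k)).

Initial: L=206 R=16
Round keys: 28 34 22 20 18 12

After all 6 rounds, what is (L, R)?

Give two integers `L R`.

Round 1 (k=28): L=16 R=9
Round 2 (k=34): L=9 R=41
Round 3 (k=22): L=41 R=132
Round 4 (k=20): L=132 R=126
Round 5 (k=18): L=126 R=103
Round 6 (k=12): L=103 R=165

Answer: 103 165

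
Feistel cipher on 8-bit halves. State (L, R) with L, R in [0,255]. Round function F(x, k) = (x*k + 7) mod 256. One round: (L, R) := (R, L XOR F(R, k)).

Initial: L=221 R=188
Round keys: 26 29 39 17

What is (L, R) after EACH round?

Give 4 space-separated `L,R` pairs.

Round 1 (k=26): L=188 R=194
Round 2 (k=29): L=194 R=189
Round 3 (k=39): L=189 R=16
Round 4 (k=17): L=16 R=170

Answer: 188,194 194,189 189,16 16,170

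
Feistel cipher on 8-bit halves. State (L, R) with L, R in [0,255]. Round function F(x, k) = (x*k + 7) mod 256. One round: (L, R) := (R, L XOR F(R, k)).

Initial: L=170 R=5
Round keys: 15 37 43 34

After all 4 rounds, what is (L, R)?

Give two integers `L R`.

Answer: 93 187

Derivation:
Round 1 (k=15): L=5 R=248
Round 2 (k=37): L=248 R=218
Round 3 (k=43): L=218 R=93
Round 4 (k=34): L=93 R=187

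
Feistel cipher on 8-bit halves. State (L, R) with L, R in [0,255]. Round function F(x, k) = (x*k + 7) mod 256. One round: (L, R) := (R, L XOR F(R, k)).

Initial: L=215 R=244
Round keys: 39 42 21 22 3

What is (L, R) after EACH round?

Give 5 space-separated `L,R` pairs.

Answer: 244,228 228,155 155,90 90,88 88,85

Derivation:
Round 1 (k=39): L=244 R=228
Round 2 (k=42): L=228 R=155
Round 3 (k=21): L=155 R=90
Round 4 (k=22): L=90 R=88
Round 5 (k=3): L=88 R=85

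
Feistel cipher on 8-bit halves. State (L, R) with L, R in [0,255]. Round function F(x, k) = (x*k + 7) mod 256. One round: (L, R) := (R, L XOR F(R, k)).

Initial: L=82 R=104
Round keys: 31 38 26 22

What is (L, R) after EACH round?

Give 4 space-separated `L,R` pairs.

Round 1 (k=31): L=104 R=205
Round 2 (k=38): L=205 R=29
Round 3 (k=26): L=29 R=52
Round 4 (k=22): L=52 R=98

Answer: 104,205 205,29 29,52 52,98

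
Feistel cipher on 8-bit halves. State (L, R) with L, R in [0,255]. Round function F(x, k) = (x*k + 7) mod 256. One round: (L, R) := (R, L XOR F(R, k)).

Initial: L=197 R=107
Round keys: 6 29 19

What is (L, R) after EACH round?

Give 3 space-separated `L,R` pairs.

Round 1 (k=6): L=107 R=76
Round 2 (k=29): L=76 R=200
Round 3 (k=19): L=200 R=147

Answer: 107,76 76,200 200,147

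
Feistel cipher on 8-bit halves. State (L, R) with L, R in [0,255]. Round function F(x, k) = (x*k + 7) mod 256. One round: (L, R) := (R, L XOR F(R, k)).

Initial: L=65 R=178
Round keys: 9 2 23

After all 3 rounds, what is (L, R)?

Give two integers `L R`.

Answer: 165 210

Derivation:
Round 1 (k=9): L=178 R=8
Round 2 (k=2): L=8 R=165
Round 3 (k=23): L=165 R=210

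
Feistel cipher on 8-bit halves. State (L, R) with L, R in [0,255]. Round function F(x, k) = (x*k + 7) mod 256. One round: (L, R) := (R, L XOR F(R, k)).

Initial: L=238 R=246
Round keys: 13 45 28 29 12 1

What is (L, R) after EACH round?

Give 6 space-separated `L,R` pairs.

Round 1 (k=13): L=246 R=107
Round 2 (k=45): L=107 R=32
Round 3 (k=28): L=32 R=236
Round 4 (k=29): L=236 R=227
Round 5 (k=12): L=227 R=71
Round 6 (k=1): L=71 R=173

Answer: 246,107 107,32 32,236 236,227 227,71 71,173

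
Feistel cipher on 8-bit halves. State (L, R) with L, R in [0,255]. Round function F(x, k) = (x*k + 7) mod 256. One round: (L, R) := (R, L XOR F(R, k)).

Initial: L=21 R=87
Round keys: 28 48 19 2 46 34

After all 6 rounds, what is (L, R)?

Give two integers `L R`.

Round 1 (k=28): L=87 R=158
Round 2 (k=48): L=158 R=240
Round 3 (k=19): L=240 R=73
Round 4 (k=2): L=73 R=105
Round 5 (k=46): L=105 R=172
Round 6 (k=34): L=172 R=182

Answer: 172 182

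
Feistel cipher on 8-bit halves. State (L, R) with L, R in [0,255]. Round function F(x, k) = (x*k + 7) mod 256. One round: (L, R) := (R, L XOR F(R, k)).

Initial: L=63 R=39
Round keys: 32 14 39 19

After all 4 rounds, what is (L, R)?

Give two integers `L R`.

Round 1 (k=32): L=39 R=216
Round 2 (k=14): L=216 R=240
Round 3 (k=39): L=240 R=79
Round 4 (k=19): L=79 R=20

Answer: 79 20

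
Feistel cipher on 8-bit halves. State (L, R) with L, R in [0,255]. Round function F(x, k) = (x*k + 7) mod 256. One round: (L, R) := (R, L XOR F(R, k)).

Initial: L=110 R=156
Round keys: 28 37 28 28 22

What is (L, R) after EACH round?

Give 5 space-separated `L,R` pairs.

Round 1 (k=28): L=156 R=121
Round 2 (k=37): L=121 R=24
Round 3 (k=28): L=24 R=222
Round 4 (k=28): L=222 R=87
Round 5 (k=22): L=87 R=95

Answer: 156,121 121,24 24,222 222,87 87,95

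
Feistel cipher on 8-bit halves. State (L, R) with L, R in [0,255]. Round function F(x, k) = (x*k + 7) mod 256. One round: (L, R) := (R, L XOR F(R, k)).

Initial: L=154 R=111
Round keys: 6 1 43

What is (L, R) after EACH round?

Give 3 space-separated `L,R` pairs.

Answer: 111,59 59,45 45,173

Derivation:
Round 1 (k=6): L=111 R=59
Round 2 (k=1): L=59 R=45
Round 3 (k=43): L=45 R=173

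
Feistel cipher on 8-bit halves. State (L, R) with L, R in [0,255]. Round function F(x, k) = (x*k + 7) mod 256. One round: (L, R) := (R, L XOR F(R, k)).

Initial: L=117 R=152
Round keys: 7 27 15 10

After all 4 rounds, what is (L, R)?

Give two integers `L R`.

Answer: 224 218

Derivation:
Round 1 (k=7): L=152 R=90
Round 2 (k=27): L=90 R=29
Round 3 (k=15): L=29 R=224
Round 4 (k=10): L=224 R=218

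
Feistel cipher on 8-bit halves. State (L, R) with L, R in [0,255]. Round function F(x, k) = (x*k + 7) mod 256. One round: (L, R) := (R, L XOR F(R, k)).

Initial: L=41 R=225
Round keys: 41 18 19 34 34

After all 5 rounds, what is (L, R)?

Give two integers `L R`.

Answer: 59 219

Derivation:
Round 1 (k=41): L=225 R=57
Round 2 (k=18): L=57 R=232
Round 3 (k=19): L=232 R=6
Round 4 (k=34): L=6 R=59
Round 5 (k=34): L=59 R=219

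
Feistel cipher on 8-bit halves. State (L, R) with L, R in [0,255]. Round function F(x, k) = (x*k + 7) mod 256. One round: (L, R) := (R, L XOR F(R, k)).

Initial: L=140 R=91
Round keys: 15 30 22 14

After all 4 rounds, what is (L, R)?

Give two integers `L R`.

Answer: 255 197

Derivation:
Round 1 (k=15): L=91 R=208
Round 2 (k=30): L=208 R=60
Round 3 (k=22): L=60 R=255
Round 4 (k=14): L=255 R=197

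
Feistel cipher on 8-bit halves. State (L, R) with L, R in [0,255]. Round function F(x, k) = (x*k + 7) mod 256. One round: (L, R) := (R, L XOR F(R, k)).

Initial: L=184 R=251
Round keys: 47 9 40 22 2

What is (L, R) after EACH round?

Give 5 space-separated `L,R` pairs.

Answer: 251,164 164,48 48,35 35,57 57,90

Derivation:
Round 1 (k=47): L=251 R=164
Round 2 (k=9): L=164 R=48
Round 3 (k=40): L=48 R=35
Round 4 (k=22): L=35 R=57
Round 5 (k=2): L=57 R=90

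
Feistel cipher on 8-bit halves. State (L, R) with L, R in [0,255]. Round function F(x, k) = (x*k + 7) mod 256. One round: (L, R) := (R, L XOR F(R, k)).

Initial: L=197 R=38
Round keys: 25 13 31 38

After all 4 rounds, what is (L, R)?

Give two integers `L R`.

Round 1 (k=25): L=38 R=120
Round 2 (k=13): L=120 R=57
Round 3 (k=31): L=57 R=150
Round 4 (k=38): L=150 R=114

Answer: 150 114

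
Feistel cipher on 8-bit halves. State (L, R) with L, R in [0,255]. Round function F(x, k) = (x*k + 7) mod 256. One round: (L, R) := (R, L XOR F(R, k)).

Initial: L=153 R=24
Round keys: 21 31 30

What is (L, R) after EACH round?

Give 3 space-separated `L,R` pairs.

Answer: 24,102 102,121 121,83

Derivation:
Round 1 (k=21): L=24 R=102
Round 2 (k=31): L=102 R=121
Round 3 (k=30): L=121 R=83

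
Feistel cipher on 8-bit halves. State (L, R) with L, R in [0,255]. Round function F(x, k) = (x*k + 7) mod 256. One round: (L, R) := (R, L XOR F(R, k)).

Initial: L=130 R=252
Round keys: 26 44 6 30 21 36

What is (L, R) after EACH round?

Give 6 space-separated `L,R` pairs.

Round 1 (k=26): L=252 R=29
Round 2 (k=44): L=29 R=255
Round 3 (k=6): L=255 R=28
Round 4 (k=30): L=28 R=176
Round 5 (k=21): L=176 R=107
Round 6 (k=36): L=107 R=163

Answer: 252,29 29,255 255,28 28,176 176,107 107,163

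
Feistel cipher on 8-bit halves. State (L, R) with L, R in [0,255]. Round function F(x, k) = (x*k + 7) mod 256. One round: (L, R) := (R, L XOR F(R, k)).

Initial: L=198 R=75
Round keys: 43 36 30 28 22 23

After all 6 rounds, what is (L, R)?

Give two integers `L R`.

Round 1 (k=43): L=75 R=102
Round 2 (k=36): L=102 R=20
Round 3 (k=30): L=20 R=57
Round 4 (k=28): L=57 R=87
Round 5 (k=22): L=87 R=184
Round 6 (k=23): L=184 R=216

Answer: 184 216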